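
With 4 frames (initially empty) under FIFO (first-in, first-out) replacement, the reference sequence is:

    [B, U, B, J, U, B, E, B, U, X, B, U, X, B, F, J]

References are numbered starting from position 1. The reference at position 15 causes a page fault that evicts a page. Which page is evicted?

pos 1: B -> miss, frames [B]
pos 2: U -> miss, frames [B, U]
pos 3: B -> hit
pos 4: J -> miss, frames [B, U, J]
pos 5: U -> hit
pos 6: B -> hit
pos 7: E -> miss, frames [B, U, J, E]
pos 8: B -> hit
pos 9: U -> hit
pos 10: X -> miss, evict B, frames [U, J, E, X]
pos 11: B -> miss, evict U, frames [J, E, X, B]
pos 12: U -> miss, evict J, frames [E, X, B, U]
pos 13: X -> hit
pos 14: B -> hit
pos 15: F -> miss, evict E, frames [X, B, U, F]
At position 15, page E is evicted.

E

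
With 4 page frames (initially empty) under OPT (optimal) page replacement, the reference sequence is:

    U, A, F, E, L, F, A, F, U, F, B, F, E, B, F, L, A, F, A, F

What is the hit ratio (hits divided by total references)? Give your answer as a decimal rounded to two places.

0.60

U: fault, frames [U]
A: fault, frames [U, A]
F: fault, frames [U, A, F]
E: fault, frames [U, A, F, E]
L: fault, evict E, frames [U, A, F, L]
F: hit
A: hit
F: hit
U: hit
F: hit
B: fault, evict U, frames [A, F, L, B]
F: hit
E: fault, evict A, frames [F, L, B, E]
B: hit
F: hit
L: hit
A: fault, evict E, frames [F, L, B, A]
F: hit
A: hit
F: hit
Hits: 12 of 20 references → 12/20 = 0.6000.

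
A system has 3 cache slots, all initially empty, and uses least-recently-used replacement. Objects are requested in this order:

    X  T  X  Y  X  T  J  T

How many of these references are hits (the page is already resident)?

4

X -> miss, frames [X]
T -> miss, frames [X, T]
X -> hit
Y -> miss, frames [T, X, Y]
X -> hit
T -> hit
J -> miss, evict Y, frames [X, T, J]
T -> hit
Hits: 4.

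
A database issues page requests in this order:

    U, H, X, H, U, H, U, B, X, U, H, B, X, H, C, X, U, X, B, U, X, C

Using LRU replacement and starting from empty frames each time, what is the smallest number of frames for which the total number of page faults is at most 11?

4

f=1: 22 faults
f=2: 18 faults
f=3: 12 faults
f=4: 7 faults
f=5: 5 faults
Smallest f with faults ≤ 11 is 4.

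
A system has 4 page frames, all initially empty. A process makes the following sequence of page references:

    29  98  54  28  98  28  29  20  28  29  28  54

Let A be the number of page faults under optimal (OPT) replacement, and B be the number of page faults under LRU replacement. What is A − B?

-1

Under OPT: F F F F . . . F . . . . → 5 faults.
Under LRU: F F F F . . . F . . . F → 6 faults.
A − B = 5 − 6 = -1.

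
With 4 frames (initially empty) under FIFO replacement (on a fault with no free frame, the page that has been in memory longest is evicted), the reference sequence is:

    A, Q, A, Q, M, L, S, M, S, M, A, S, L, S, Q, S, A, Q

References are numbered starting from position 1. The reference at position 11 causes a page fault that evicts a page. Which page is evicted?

pos 1: A -> fault, frames {A}
pos 2: Q -> fault, frames {A,Q}
pos 3: A -> hit
pos 4: Q -> hit
pos 5: M -> fault, frames {A,Q,M}
pos 6: L -> fault, frames {A,Q,M,L}
pos 7: S -> fault, evict A, frames {Q,M,L,S}
pos 8: M -> hit
pos 9: S -> hit
pos 10: M -> hit
pos 11: A -> fault, evict Q, frames {M,L,S,A}
At position 11, page Q is evicted.

Q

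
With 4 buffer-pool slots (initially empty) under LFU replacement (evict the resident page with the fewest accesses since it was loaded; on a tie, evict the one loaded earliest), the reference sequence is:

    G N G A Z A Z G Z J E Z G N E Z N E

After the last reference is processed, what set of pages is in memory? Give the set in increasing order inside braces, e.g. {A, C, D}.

G → miss, frames [G]
N → miss, frames [G, N]
G → hit
A → miss, frames [G, N, A]
Z → miss, frames [G, N, A, Z]
A → hit
Z → hit
G → hit
Z → hit
J → miss, evict N, frames [G, A, Z, J]
E → miss, evict J, frames [G, A, Z, E]
Z → hit
G → hit
N → miss, evict E, frames [G, A, Z, N]
E → miss, evict N, frames [G, A, Z, E]
Z → hit
N → miss, evict E, frames [G, A, Z, N]
E → miss, evict N, frames [G, A, Z, E]

{A, E, G, Z}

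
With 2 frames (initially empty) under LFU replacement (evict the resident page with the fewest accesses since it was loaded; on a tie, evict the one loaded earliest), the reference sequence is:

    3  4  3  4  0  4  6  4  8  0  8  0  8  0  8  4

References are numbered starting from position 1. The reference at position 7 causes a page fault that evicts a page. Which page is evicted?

0

pos 1: 3: fault, frames {3}
pos 2: 4: fault, frames {3,4}
pos 3: 3: hit
pos 4: 4: hit
pos 5: 0: fault, evict 3, frames {4,0}
pos 6: 4: hit
pos 7: 6: fault, evict 0, frames {4,6}
At position 7, page 0 is evicted.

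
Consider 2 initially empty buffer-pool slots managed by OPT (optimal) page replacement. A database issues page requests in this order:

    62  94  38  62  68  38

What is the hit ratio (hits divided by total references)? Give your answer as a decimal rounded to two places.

62 -> fault, frames {62}
94 -> fault, frames {62,94}
38 -> fault, evict 94, frames {62,38}
62 -> hit
68 -> fault, evict 62, frames {38,68}
38 -> hit
Hits: 2 of 6 references → 2/6 = 0.3333.

0.33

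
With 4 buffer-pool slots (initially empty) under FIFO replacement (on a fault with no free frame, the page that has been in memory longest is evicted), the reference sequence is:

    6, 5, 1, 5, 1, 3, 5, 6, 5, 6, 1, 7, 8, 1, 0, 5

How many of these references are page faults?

8

6 -> fault, frames {6}
5 -> fault, frames {6,5}
1 -> fault, frames {6,5,1}
5 -> hit
1 -> hit
3 -> fault, frames {6,5,1,3}
5 -> hit
6 -> hit
5 -> hit
6 -> hit
1 -> hit
7 -> fault, evict 6, frames {5,1,3,7}
8 -> fault, evict 5, frames {1,3,7,8}
1 -> hit
0 -> fault, evict 1, frames {3,7,8,0}
5 -> fault, evict 3, frames {7,8,0,5}
Page faults: 8.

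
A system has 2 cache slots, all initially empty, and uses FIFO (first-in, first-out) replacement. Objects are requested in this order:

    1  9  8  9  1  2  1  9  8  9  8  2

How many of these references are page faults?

8

1 -> miss, frames (1)
9 -> miss, frames (1 9)
8 -> miss, evict 1, frames (9 8)
9 -> hit
1 -> miss, evict 9, frames (8 1)
2 -> miss, evict 8, frames (1 2)
1 -> hit
9 -> miss, evict 1, frames (2 9)
8 -> miss, evict 2, frames (9 8)
9 -> hit
8 -> hit
2 -> miss, evict 9, frames (8 2)
Page faults: 8.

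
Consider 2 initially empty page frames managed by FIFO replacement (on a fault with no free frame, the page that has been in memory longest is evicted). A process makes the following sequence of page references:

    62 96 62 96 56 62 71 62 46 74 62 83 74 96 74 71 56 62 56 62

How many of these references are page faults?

14

62 -> miss, frames [62]
96 -> miss, frames [62, 96]
62 -> hit
96 -> hit
56 -> miss, evict 62, frames [96, 56]
62 -> miss, evict 96, frames [56, 62]
71 -> miss, evict 56, frames [62, 71]
62 -> hit
46 -> miss, evict 62, frames [71, 46]
74 -> miss, evict 71, frames [46, 74]
62 -> miss, evict 46, frames [74, 62]
83 -> miss, evict 74, frames [62, 83]
74 -> miss, evict 62, frames [83, 74]
96 -> miss, evict 83, frames [74, 96]
74 -> hit
71 -> miss, evict 74, frames [96, 71]
56 -> miss, evict 96, frames [71, 56]
62 -> miss, evict 71, frames [56, 62]
56 -> hit
62 -> hit
Page faults: 14.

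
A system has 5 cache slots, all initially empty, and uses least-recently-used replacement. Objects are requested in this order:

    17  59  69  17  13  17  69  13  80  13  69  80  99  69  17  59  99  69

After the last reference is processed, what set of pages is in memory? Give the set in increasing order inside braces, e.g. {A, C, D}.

{17, 59, 69, 80, 99}

17 → miss, frames (17)
59 → miss, frames (17 59)
69 → miss, frames (17 59 69)
17 → hit
13 → miss, frames (59 69 17 13)
17 → hit
69 → hit
13 → hit
80 → miss, frames (59 17 69 13 80)
13 → hit
69 → hit
80 → hit
99 → miss, evict 59, frames (17 13 69 80 99)
69 → hit
17 → hit
59 → miss, evict 13, frames (80 99 69 17 59)
99 → hit
69 → hit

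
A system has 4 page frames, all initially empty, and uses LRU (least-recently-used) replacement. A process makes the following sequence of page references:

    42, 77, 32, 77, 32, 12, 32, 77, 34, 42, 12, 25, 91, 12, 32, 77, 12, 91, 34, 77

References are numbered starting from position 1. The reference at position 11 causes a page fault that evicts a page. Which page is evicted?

pos 1: 42 -> fault, frames (42)
pos 2: 77 -> fault, frames (42 77)
pos 3: 32 -> fault, frames (42 77 32)
pos 4: 77 -> hit
pos 5: 32 -> hit
pos 6: 12 -> fault, frames (42 77 32 12)
pos 7: 32 -> hit
pos 8: 77 -> hit
pos 9: 34 -> fault, evict 42, frames (12 32 77 34)
pos 10: 42 -> fault, evict 12, frames (32 77 34 42)
pos 11: 12 -> fault, evict 32, frames (77 34 42 12)
At position 11, page 32 is evicted.

32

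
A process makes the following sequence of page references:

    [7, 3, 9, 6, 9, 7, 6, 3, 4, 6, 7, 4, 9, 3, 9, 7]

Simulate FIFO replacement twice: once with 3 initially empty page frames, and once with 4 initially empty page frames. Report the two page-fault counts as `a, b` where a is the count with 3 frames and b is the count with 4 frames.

11, 8

3 frames: F F F F . F . F F F F . F F . . → 11 faults.
4 frames: F F F F . . . . F . F . . F F . → 8 faults.
8 < 11: adding a frame reduced faults, as is typical.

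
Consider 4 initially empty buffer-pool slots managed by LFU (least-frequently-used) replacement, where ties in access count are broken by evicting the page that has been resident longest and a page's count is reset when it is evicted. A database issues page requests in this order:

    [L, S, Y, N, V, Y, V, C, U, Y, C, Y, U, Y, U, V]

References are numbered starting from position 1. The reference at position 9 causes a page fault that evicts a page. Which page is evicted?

N

pos 1: L -> miss, frames {L}
pos 2: S -> miss, frames {L,S}
pos 3: Y -> miss, frames {L,S,Y}
pos 4: N -> miss, frames {L,S,Y,N}
pos 5: V -> miss, evict L, frames {S,Y,N,V}
pos 6: Y -> hit
pos 7: V -> hit
pos 8: C -> miss, evict S, frames {Y,N,V,C}
pos 9: U -> miss, evict N, frames {Y,V,C,U}
At position 9, page N is evicted.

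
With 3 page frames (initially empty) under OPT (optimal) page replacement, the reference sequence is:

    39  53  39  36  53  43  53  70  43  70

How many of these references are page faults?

5

39: fault, frames [39]
53: fault, frames [39, 53]
39: hit
36: fault, frames [39, 53, 36]
53: hit
43: fault, evict 36, frames [39, 53, 43]
53: hit
70: fault, evict 53, frames [39, 43, 70]
43: hit
70: hit
Page faults: 5.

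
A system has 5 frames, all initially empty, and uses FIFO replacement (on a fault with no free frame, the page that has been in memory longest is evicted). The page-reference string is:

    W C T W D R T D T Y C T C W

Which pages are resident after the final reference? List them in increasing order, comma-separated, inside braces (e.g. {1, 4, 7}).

W -> fault, frames {W}
C -> fault, frames {W,C}
T -> fault, frames {W,C,T}
W -> hit
D -> fault, frames {W,C,T,D}
R -> fault, frames {W,C,T,D,R}
T -> hit
D -> hit
T -> hit
Y -> fault, evict W, frames {C,T,D,R,Y}
C -> hit
T -> hit
C -> hit
W -> fault, evict C, frames {T,D,R,Y,W}

{D, R, T, W, Y}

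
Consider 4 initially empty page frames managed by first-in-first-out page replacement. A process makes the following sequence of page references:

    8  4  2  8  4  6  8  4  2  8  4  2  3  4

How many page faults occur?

5

8 -> fault, frames [8]
4 -> fault, frames [8, 4]
2 -> fault, frames [8, 4, 2]
8 -> hit
4 -> hit
6 -> fault, frames [8, 4, 2, 6]
8 -> hit
4 -> hit
2 -> hit
8 -> hit
4 -> hit
2 -> hit
3 -> fault, evict 8, frames [4, 2, 6, 3]
4 -> hit
Page faults: 5.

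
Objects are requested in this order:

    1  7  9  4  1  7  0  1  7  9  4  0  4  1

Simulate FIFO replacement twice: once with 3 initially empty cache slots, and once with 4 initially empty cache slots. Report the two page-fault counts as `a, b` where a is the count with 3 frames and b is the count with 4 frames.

10, 11

3 frames: F F F F F F F . . F F . . F → 10 faults.
4 frames: F F F F . . F F F F F F . F → 11 faults.
11 > 10: adding a frame increased faults — Belady's anomaly.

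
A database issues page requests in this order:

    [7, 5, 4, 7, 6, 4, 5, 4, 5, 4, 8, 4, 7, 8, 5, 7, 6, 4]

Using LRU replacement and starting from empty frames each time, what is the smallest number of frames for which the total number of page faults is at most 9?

4

f=1: 18 faults
f=2: 14 faults
f=3: 10 faults
f=4: 8 faults
f=5: 5 faults
Smallest f with faults ≤ 9 is 4.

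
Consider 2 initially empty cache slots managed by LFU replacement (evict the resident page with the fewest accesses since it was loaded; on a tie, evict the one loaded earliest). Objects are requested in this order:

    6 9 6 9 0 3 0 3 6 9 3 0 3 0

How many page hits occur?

3

6 → miss, frames (6)
9 → miss, frames (6 9)
6 → hit
9 → hit
0 → miss, evict 6, frames (9 0)
3 → miss, evict 0, frames (9 3)
0 → miss, evict 3, frames (9 0)
3 → miss, evict 0, frames (9 3)
6 → miss, evict 3, frames (9 6)
9 → hit
3 → miss, evict 6, frames (9 3)
0 → miss, evict 3, frames (9 0)
3 → miss, evict 0, frames (9 3)
0 → miss, evict 3, frames (9 0)
Hits: 3.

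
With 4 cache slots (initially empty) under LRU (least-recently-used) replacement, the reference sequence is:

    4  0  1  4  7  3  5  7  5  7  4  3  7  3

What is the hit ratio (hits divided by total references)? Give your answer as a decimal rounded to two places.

4 -> fault, frames [4]
0 -> fault, frames [4, 0]
1 -> fault, frames [4, 0, 1]
4 -> hit
7 -> fault, frames [0, 1, 4, 7]
3 -> fault, evict 0, frames [1, 4, 7, 3]
5 -> fault, evict 1, frames [4, 7, 3, 5]
7 -> hit
5 -> hit
7 -> hit
4 -> hit
3 -> hit
7 -> hit
3 -> hit
Hits: 8 of 14 references → 8/14 = 0.5714.

0.57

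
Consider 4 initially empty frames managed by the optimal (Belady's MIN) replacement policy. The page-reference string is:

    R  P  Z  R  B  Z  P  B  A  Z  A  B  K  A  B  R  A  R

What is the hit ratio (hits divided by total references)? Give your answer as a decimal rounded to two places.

R → fault, frames {R}
P → fault, frames {R,P}
Z → fault, frames {R,P,Z}
R → hit
B → fault, frames {R,P,Z,B}
Z → hit
P → hit
B → hit
A → fault, evict P, frames {R,Z,B,A}
Z → hit
A → hit
B → hit
K → fault, evict Z, frames {R,B,A,K}
A → hit
B → hit
R → hit
A → hit
R → hit
Hits: 12 of 18 references → 12/18 = 0.6667.

0.67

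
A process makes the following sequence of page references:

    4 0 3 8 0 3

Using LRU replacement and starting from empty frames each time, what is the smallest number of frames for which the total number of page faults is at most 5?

f=1: 6 faults
f=2: 6 faults
f=3: 4 faults
f=4: 4 faults
Smallest f with faults ≤ 5 is 3.

3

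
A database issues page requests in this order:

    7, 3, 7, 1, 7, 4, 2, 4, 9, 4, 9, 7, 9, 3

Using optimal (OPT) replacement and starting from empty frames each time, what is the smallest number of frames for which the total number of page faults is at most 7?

3

f=1: 14 faults
f=2: 8 faults
f=3: 7 faults
f=4: 6 faults
f=5: 6 faults
f=6: 6 faults
Smallest f with faults ≤ 7 is 3.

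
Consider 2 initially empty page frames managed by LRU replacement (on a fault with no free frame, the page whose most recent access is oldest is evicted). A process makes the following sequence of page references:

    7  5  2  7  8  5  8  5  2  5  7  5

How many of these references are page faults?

8

7: miss, frames (7)
5: miss, frames (7 5)
2: miss, evict 7, frames (5 2)
7: miss, evict 5, frames (2 7)
8: miss, evict 2, frames (7 8)
5: miss, evict 7, frames (8 5)
8: hit
5: hit
2: miss, evict 8, frames (5 2)
5: hit
7: miss, evict 2, frames (5 7)
5: hit
Page faults: 8.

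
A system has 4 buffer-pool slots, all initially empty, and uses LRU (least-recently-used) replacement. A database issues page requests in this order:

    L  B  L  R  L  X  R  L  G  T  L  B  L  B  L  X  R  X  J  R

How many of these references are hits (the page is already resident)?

10

L: fault, frames {L}
B: fault, frames {L,B}
L: hit
R: fault, frames {B,L,R}
L: hit
X: fault, frames {B,R,L,X}
R: hit
L: hit
G: fault, evict B, frames {X,R,L,G}
T: fault, evict X, frames {R,L,G,T}
L: hit
B: fault, evict R, frames {G,T,L,B}
L: hit
B: hit
L: hit
X: fault, evict G, frames {T,B,L,X}
R: fault, evict T, frames {B,L,X,R}
X: hit
J: fault, evict B, frames {L,R,X,J}
R: hit
Hits: 10.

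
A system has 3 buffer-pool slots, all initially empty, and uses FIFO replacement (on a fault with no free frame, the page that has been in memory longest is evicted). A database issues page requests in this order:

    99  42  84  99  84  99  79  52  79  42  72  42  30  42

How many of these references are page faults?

8

99 -> fault, frames (99)
42 -> fault, frames (99 42)
84 -> fault, frames (99 42 84)
99 -> hit
84 -> hit
99 -> hit
79 -> fault, evict 99, frames (42 84 79)
52 -> fault, evict 42, frames (84 79 52)
79 -> hit
42 -> fault, evict 84, frames (79 52 42)
72 -> fault, evict 79, frames (52 42 72)
42 -> hit
30 -> fault, evict 52, frames (42 72 30)
42 -> hit
Page faults: 8.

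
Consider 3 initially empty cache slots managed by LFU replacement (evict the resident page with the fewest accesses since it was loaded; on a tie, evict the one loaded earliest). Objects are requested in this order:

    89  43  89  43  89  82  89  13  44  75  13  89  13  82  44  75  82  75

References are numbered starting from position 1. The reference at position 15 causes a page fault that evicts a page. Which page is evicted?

pos 1: 89: fault, frames [89]
pos 2: 43: fault, frames [89, 43]
pos 3: 89: hit
pos 4: 43: hit
pos 5: 89: hit
pos 6: 82: fault, frames [89, 43, 82]
pos 7: 89: hit
pos 8: 13: fault, evict 82, frames [89, 43, 13]
pos 9: 44: fault, evict 13, frames [89, 43, 44]
pos 10: 75: fault, evict 44, frames [89, 43, 75]
pos 11: 13: fault, evict 75, frames [89, 43, 13]
pos 12: 89: hit
pos 13: 13: hit
pos 14: 82: fault, evict 43, frames [89, 13, 82]
pos 15: 44: fault, evict 82, frames [89, 13, 44]
At position 15, page 82 is evicted.

82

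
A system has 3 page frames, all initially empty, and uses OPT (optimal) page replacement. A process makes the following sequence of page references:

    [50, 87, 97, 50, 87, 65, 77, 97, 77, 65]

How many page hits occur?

5

50: fault, frames (50)
87: fault, frames (50 87)
97: fault, frames (50 87 97)
50: hit
87: hit
65: fault, evict 87, frames (50 97 65)
77: fault, evict 50, frames (97 65 77)
97: hit
77: hit
65: hit
Hits: 5.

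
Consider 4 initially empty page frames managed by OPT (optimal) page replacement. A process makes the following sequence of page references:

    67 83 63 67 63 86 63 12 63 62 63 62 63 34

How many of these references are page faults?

7

67 -> miss, frames {67}
83 -> miss, frames {67,83}
63 -> miss, frames {67,83,63}
67 -> hit
63 -> hit
86 -> miss, frames {67,83,63,86}
63 -> hit
12 -> miss, evict 86, frames {67,83,63,12}
63 -> hit
62 -> miss, evict 12, frames {67,83,63,62}
63 -> hit
62 -> hit
63 -> hit
34 -> miss, evict 62, frames {67,83,63,34}
Page faults: 7.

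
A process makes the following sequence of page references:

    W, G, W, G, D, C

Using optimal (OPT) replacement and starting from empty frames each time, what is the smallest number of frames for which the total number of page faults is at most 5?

2

f=1: 6 faults
f=2: 4 faults
f=3: 4 faults
f=4: 4 faults
Smallest f with faults ≤ 5 is 2.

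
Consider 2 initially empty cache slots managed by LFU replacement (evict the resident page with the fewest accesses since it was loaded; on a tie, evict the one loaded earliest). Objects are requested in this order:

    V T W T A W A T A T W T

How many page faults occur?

7

V: miss, frames [V]
T: miss, frames [V, T]
W: miss, evict V, frames [T, W]
T: hit
A: miss, evict W, frames [T, A]
W: miss, evict A, frames [T, W]
A: miss, evict W, frames [T, A]
T: hit
A: hit
T: hit
W: miss, evict A, frames [T, W]
T: hit
Page faults: 7.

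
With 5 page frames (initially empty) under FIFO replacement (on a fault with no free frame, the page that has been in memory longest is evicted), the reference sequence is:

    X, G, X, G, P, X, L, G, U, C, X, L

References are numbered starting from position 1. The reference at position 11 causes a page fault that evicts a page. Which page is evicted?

pos 1: X → miss, frames {X}
pos 2: G → miss, frames {X,G}
pos 3: X → hit
pos 4: G → hit
pos 5: P → miss, frames {X,G,P}
pos 6: X → hit
pos 7: L → miss, frames {X,G,P,L}
pos 8: G → hit
pos 9: U → miss, frames {X,G,P,L,U}
pos 10: C → miss, evict X, frames {G,P,L,U,C}
pos 11: X → miss, evict G, frames {P,L,U,C,X}
At position 11, page G is evicted.

G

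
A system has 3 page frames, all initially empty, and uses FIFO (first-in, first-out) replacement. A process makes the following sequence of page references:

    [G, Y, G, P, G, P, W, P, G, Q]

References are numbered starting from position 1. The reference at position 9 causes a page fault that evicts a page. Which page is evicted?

pos 1: G -> miss, frames {G}
pos 2: Y -> miss, frames {G,Y}
pos 3: G -> hit
pos 4: P -> miss, frames {G,Y,P}
pos 5: G -> hit
pos 6: P -> hit
pos 7: W -> miss, evict G, frames {Y,P,W}
pos 8: P -> hit
pos 9: G -> miss, evict Y, frames {P,W,G}
At position 9, page Y is evicted.

Y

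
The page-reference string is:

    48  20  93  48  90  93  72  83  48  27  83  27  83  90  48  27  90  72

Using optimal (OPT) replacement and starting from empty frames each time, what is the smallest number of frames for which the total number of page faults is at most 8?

4

f=1: 18 faults
f=2: 12 faults
f=3: 9 faults
f=4: 8 faults
f=5: 7 faults
f=6: 7 faults
f=7: 7 faults
Smallest f with faults ≤ 8 is 4.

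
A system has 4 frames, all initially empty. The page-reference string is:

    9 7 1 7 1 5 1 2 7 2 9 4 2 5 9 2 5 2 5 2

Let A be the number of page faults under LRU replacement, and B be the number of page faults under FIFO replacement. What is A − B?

1

Under LRU: F F F . . F . F . . F F . F . . . . . . → 8 faults.
Under FIFO: F F F . . F . F . . F F . . . . . . . . → 7 faults.
A − B = 8 − 7 = 1.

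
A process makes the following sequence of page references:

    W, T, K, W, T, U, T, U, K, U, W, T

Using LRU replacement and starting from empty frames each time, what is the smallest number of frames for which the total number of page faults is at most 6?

4

f=1: 12 faults
f=2: 9 faults
f=3: 7 faults
f=4: 4 faults
Smallest f with faults ≤ 6 is 4.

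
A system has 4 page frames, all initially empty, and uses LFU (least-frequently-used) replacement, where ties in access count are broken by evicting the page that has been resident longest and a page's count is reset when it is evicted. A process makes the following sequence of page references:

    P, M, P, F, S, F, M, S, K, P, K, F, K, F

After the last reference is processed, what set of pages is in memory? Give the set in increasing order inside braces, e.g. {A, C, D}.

{F, K, M, S}

P -> miss, frames {P}
M -> miss, frames {P,M}
P -> hit
F -> miss, frames {P,M,F}
S -> miss, frames {P,M,F,S}
F -> hit
M -> hit
S -> hit
K -> miss, evict P, frames {M,F,S,K}
P -> miss, evict K, frames {M,F,S,P}
K -> miss, evict P, frames {M,F,S,K}
F -> hit
K -> hit
F -> hit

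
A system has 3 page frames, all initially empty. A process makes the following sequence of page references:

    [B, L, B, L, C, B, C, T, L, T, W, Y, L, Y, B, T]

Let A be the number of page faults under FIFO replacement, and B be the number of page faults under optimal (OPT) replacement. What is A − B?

2

Under FIFO: F F . . F . . F . . F F F . F F → 9 faults.
Under OPT: F F . . F . . F . . F F . . . F → 7 faults.
A − B = 9 − 7 = 2.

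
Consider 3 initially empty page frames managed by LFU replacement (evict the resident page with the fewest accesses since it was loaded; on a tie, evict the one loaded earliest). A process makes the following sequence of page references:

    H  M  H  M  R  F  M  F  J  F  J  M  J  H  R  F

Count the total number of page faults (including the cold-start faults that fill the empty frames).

H -> miss, frames (H)
M -> miss, frames (H M)
H -> hit
M -> hit
R -> miss, frames (H M R)
F -> miss, evict R, frames (H M F)
M -> hit
F -> hit
J -> miss, evict H, frames (M F J)
F -> hit
J -> hit
M -> hit
J -> hit
H -> miss, evict F, frames (M J H)
R -> miss, evict H, frames (M J R)
F -> miss, evict R, frames (M J F)
Page faults: 8.

8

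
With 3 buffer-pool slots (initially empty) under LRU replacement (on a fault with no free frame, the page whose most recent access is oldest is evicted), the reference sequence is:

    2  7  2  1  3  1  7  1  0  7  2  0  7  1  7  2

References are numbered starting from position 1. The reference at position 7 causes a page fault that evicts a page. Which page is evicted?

2

pos 1: 2: fault, frames [2]
pos 2: 7: fault, frames [2, 7]
pos 3: 2: hit
pos 4: 1: fault, frames [7, 2, 1]
pos 5: 3: fault, evict 7, frames [2, 1, 3]
pos 6: 1: hit
pos 7: 7: fault, evict 2, frames [3, 1, 7]
At position 7, page 2 is evicted.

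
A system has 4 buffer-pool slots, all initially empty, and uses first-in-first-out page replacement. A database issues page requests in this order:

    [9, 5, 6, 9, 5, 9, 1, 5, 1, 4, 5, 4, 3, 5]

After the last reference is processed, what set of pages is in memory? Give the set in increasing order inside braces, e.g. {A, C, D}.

9: miss, frames (9)
5: miss, frames (9 5)
6: miss, frames (9 5 6)
9: hit
5: hit
9: hit
1: miss, frames (9 5 6 1)
5: hit
1: hit
4: miss, evict 9, frames (5 6 1 4)
5: hit
4: hit
3: miss, evict 5, frames (6 1 4 3)
5: miss, evict 6, frames (1 4 3 5)

{1, 3, 4, 5}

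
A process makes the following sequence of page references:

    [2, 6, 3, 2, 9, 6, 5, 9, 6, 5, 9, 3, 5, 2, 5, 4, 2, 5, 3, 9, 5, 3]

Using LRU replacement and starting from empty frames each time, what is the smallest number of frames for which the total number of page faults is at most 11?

3

f=1: 22 faults
f=2: 21 faults
f=3: 11 faults
f=4: 9 faults
f=5: 6 faults
f=6: 6 faults
Smallest f with faults ≤ 11 is 3.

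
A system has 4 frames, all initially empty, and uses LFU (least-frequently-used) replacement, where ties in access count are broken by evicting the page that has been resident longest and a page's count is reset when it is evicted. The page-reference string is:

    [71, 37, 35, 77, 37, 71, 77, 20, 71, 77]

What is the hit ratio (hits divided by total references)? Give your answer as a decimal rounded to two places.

0.50

71 -> fault, frames (71)
37 -> fault, frames (71 37)
35 -> fault, frames (71 37 35)
77 -> fault, frames (71 37 35 77)
37 -> hit
71 -> hit
77 -> hit
20 -> fault, evict 35, frames (71 37 77 20)
71 -> hit
77 -> hit
Hits: 5 of 10 references → 5/10 = 0.5000.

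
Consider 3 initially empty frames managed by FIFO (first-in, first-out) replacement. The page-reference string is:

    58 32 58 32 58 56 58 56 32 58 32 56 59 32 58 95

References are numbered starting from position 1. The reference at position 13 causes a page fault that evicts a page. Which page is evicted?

pos 1: 58: miss, frames [58]
pos 2: 32: miss, frames [58, 32]
pos 3: 58: hit
pos 4: 32: hit
pos 5: 58: hit
pos 6: 56: miss, frames [58, 32, 56]
pos 7: 58: hit
pos 8: 56: hit
pos 9: 32: hit
pos 10: 58: hit
pos 11: 32: hit
pos 12: 56: hit
pos 13: 59: miss, evict 58, frames [32, 56, 59]
At position 13, page 58 is evicted.

58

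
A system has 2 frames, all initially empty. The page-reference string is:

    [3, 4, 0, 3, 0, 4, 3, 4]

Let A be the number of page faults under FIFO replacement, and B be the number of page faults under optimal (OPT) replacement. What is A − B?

1

Under FIFO: F F F F . F . . → 5 faults.
Under OPT: F F F . . F . . → 4 faults.
A − B = 5 − 4 = 1.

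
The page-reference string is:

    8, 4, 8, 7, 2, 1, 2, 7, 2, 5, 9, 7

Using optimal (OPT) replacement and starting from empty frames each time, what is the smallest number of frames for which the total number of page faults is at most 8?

2

f=1: 12 faults
f=2: 8 faults
f=3: 7 faults
f=4: 7 faults
f=5: 7 faults
f=6: 7 faults
f=7: 7 faults
Smallest f with faults ≤ 8 is 2.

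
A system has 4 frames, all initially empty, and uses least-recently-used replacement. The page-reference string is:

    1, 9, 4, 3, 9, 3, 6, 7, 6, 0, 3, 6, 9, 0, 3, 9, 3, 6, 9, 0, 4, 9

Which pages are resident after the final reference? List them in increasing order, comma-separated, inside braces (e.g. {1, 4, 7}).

1 -> fault, frames {1}
9 -> fault, frames {1,9}
4 -> fault, frames {1,9,4}
3 -> fault, frames {1,9,4,3}
9 -> hit
3 -> hit
6 -> fault, evict 1, frames {4,9,3,6}
7 -> fault, evict 4, frames {9,3,6,7}
6 -> hit
0 -> fault, evict 9, frames {3,7,6,0}
3 -> hit
6 -> hit
9 -> fault, evict 7, frames {0,3,6,9}
0 -> hit
3 -> hit
9 -> hit
3 -> hit
6 -> hit
9 -> hit
0 -> hit
4 -> fault, evict 3, frames {6,9,0,4}
9 -> hit

{0, 4, 6, 9}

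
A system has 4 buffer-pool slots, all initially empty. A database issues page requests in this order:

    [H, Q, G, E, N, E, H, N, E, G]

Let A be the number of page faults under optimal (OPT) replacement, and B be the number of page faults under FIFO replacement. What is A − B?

-1

Under OPT: F F F F F . . . . . → 5 faults.
Under FIFO: F F F F F . F . . . → 6 faults.
A − B = 5 − 6 = -1.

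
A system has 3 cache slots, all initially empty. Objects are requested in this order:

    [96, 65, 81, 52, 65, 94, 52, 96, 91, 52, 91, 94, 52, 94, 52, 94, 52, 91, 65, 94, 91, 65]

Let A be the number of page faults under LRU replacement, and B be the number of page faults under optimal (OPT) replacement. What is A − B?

Under LRU: F F F F . F . F F . . F . . . . . . F F . . → 10 faults.
Under OPT: F F F F . F . . F . . . . . . . . . F . . . → 7 faults.
A − B = 10 − 7 = 3.

3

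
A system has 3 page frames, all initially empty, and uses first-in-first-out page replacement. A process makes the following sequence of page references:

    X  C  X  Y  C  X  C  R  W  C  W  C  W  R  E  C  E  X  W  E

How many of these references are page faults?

9

X -> fault, frames [X]
C -> fault, frames [X, C]
X -> hit
Y -> fault, frames [X, C, Y]
C -> hit
X -> hit
C -> hit
R -> fault, evict X, frames [C, Y, R]
W -> fault, evict C, frames [Y, R, W]
C -> fault, evict Y, frames [R, W, C]
W -> hit
C -> hit
W -> hit
R -> hit
E -> fault, evict R, frames [W, C, E]
C -> hit
E -> hit
X -> fault, evict W, frames [C, E, X]
W -> fault, evict C, frames [E, X, W]
E -> hit
Page faults: 9.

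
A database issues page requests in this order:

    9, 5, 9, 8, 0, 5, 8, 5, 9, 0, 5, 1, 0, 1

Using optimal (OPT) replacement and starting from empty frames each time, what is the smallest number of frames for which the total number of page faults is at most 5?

4

f=1: 14 faults
f=2: 8 faults
f=3: 6 faults
f=4: 5 faults
f=5: 5 faults
Smallest f with faults ≤ 5 is 4.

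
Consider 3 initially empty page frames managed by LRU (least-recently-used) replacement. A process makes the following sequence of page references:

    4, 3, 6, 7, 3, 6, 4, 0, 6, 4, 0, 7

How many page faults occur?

7

4: miss, frames (4)
3: miss, frames (4 3)
6: miss, frames (4 3 6)
7: miss, evict 4, frames (3 6 7)
3: hit
6: hit
4: miss, evict 7, frames (3 6 4)
0: miss, evict 3, frames (6 4 0)
6: hit
4: hit
0: hit
7: miss, evict 6, frames (4 0 7)
Page faults: 7.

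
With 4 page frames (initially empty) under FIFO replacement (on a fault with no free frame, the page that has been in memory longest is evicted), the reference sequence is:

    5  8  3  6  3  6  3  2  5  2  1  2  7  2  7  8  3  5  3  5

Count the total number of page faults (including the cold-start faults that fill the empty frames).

5 -> miss, frames {5}
8 -> miss, frames {5,8}
3 -> miss, frames {5,8,3}
6 -> miss, frames {5,8,3,6}
3 -> hit
6 -> hit
3 -> hit
2 -> miss, evict 5, frames {8,3,6,2}
5 -> miss, evict 8, frames {3,6,2,5}
2 -> hit
1 -> miss, evict 3, frames {6,2,5,1}
2 -> hit
7 -> miss, evict 6, frames {2,5,1,7}
2 -> hit
7 -> hit
8 -> miss, evict 2, frames {5,1,7,8}
3 -> miss, evict 5, frames {1,7,8,3}
5 -> miss, evict 1, frames {7,8,3,5}
3 -> hit
5 -> hit
Page faults: 11.

11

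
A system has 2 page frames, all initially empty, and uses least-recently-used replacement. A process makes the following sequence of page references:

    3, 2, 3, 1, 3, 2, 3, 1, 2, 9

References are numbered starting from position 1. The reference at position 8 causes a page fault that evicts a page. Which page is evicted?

2

pos 1: 3 → fault, frames [3]
pos 2: 2 → fault, frames [3, 2]
pos 3: 3 → hit
pos 4: 1 → fault, evict 2, frames [3, 1]
pos 5: 3 → hit
pos 6: 2 → fault, evict 1, frames [3, 2]
pos 7: 3 → hit
pos 8: 1 → fault, evict 2, frames [3, 1]
At position 8, page 2 is evicted.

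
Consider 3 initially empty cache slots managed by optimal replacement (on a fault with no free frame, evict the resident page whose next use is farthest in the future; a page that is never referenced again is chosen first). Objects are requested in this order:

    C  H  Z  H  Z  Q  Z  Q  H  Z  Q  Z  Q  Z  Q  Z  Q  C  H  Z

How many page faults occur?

5

C -> miss, frames (C)
H -> miss, frames (C H)
Z -> miss, frames (C H Z)
H -> hit
Z -> hit
Q -> miss, evict C, frames (H Z Q)
Z -> hit
Q -> hit
H -> hit
Z -> hit
Q -> hit
Z -> hit
Q -> hit
Z -> hit
Q -> hit
Z -> hit
Q -> hit
C -> miss, evict Q, frames (H Z C)
H -> hit
Z -> hit
Page faults: 5.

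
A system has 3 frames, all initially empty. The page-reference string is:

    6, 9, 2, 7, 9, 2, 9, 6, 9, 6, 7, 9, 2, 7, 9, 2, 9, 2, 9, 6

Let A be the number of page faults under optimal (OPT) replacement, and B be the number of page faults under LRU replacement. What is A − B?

Under OPT: F F F F . . . F . . . . F . . . . . . F → 7 faults.
Under LRU: F F F F . . . F . . F . F . . . . . . F → 8 faults.
A − B = 7 − 8 = -1.

-1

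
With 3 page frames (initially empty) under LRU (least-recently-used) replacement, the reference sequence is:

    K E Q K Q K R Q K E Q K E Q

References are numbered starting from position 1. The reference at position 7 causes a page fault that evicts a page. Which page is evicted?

pos 1: K → fault, frames {K}
pos 2: E → fault, frames {K,E}
pos 3: Q → fault, frames {K,E,Q}
pos 4: K → hit
pos 5: Q → hit
pos 6: K → hit
pos 7: R → fault, evict E, frames {Q,K,R}
At position 7, page E is evicted.

E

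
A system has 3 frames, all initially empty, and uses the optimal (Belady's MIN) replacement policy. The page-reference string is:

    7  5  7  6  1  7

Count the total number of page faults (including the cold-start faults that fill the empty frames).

4

7: miss, frames [7]
5: miss, frames [7, 5]
7: hit
6: miss, frames [7, 5, 6]
1: miss, evict 6, frames [7, 5, 1]
7: hit
Page faults: 4.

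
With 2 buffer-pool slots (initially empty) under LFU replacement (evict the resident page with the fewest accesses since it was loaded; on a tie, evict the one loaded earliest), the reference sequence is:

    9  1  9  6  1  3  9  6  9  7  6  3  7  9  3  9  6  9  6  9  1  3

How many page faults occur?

9 -> miss, frames (9)
1 -> miss, frames (9 1)
9 -> hit
6 -> miss, evict 1, frames (9 6)
1 -> miss, evict 6, frames (9 1)
3 -> miss, evict 1, frames (9 3)
9 -> hit
6 -> miss, evict 3, frames (9 6)
9 -> hit
7 -> miss, evict 6, frames (9 7)
6 -> miss, evict 7, frames (9 6)
3 -> miss, evict 6, frames (9 3)
7 -> miss, evict 3, frames (9 7)
9 -> hit
3 -> miss, evict 7, frames (9 3)
9 -> hit
6 -> miss, evict 3, frames (9 6)
9 -> hit
6 -> hit
9 -> hit
1 -> miss, evict 6, frames (9 1)
3 -> miss, evict 1, frames (9 3)
Page faults: 14.

14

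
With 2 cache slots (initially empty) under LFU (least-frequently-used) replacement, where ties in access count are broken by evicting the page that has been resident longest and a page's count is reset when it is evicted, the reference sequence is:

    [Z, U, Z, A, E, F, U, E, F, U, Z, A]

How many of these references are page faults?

Z → miss, frames [Z]
U → miss, frames [Z, U]
Z → hit
A → miss, evict U, frames [Z, A]
E → miss, evict A, frames [Z, E]
F → miss, evict E, frames [Z, F]
U → miss, evict F, frames [Z, U]
E → miss, evict U, frames [Z, E]
F → miss, evict E, frames [Z, F]
U → miss, evict F, frames [Z, U]
Z → hit
A → miss, evict U, frames [Z, A]
Page faults: 10.

10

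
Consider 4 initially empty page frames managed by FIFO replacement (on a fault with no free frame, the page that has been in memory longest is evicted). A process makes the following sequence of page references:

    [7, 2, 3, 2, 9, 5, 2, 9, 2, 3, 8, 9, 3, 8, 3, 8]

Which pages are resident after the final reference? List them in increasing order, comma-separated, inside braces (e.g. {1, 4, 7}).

{3, 5, 8, 9}

7: fault, frames {7}
2: fault, frames {7,2}
3: fault, frames {7,2,3}
2: hit
9: fault, frames {7,2,3,9}
5: fault, evict 7, frames {2,3,9,5}
2: hit
9: hit
2: hit
3: hit
8: fault, evict 2, frames {3,9,5,8}
9: hit
3: hit
8: hit
3: hit
8: hit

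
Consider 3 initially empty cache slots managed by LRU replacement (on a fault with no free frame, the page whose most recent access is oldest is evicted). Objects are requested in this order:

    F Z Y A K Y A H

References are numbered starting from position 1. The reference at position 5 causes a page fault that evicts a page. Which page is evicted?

pos 1: F -> fault, frames (F)
pos 2: Z -> fault, frames (F Z)
pos 3: Y -> fault, frames (F Z Y)
pos 4: A -> fault, evict F, frames (Z Y A)
pos 5: K -> fault, evict Z, frames (Y A K)
At position 5, page Z is evicted.

Z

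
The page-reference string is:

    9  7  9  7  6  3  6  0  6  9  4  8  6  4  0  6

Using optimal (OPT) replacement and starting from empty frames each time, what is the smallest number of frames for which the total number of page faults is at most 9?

f=1: 16 faults
f=2: 10 faults
f=3: 8 faults
f=4: 7 faults
f=5: 7 faults
f=6: 7 faults
f=7: 7 faults
Smallest f with faults ≤ 9 is 3.

3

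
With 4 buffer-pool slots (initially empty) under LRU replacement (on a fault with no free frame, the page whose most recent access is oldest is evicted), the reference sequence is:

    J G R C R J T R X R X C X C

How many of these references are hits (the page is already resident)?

J: fault, frames {J}
G: fault, frames {J,G}
R: fault, frames {J,G,R}
C: fault, frames {J,G,R,C}
R: hit
J: hit
T: fault, evict G, frames {C,R,J,T}
R: hit
X: fault, evict C, frames {J,T,R,X}
R: hit
X: hit
C: fault, evict J, frames {T,R,X,C}
X: hit
C: hit
Hits: 7.

7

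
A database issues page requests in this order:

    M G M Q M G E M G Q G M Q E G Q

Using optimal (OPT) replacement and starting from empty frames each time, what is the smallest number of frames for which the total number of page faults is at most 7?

f=1: 16 faults
f=2: 10 faults
f=3: 6 faults
f=4: 4 faults
Smallest f with faults ≤ 7 is 3.

3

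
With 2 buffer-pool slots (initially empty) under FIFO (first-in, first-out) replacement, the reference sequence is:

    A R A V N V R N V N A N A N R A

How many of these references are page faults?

9

A: fault, frames {A}
R: fault, frames {A,R}
A: hit
V: fault, evict A, frames {R,V}
N: fault, evict R, frames {V,N}
V: hit
R: fault, evict V, frames {N,R}
N: hit
V: fault, evict N, frames {R,V}
N: fault, evict R, frames {V,N}
A: fault, evict V, frames {N,A}
N: hit
A: hit
N: hit
R: fault, evict N, frames {A,R}
A: hit
Page faults: 9.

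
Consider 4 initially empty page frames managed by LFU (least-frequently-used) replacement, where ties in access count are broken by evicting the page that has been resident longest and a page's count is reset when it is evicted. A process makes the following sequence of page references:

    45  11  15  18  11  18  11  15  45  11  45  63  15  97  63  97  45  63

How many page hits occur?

8

45 → miss, frames [45]
11 → miss, frames [45, 11]
15 → miss, frames [45, 11, 15]
18 → miss, frames [45, 11, 15, 18]
11 → hit
18 → hit
11 → hit
15 → hit
45 → hit
11 → hit
45 → hit
63 → miss, evict 15, frames [45, 11, 18, 63]
15 → miss, evict 63, frames [45, 11, 18, 15]
97 → miss, evict 15, frames [45, 11, 18, 97]
63 → miss, evict 97, frames [45, 11, 18, 63]
97 → miss, evict 63, frames [45, 11, 18, 97]
45 → hit
63 → miss, evict 97, frames [45, 11, 18, 63]
Hits: 8.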